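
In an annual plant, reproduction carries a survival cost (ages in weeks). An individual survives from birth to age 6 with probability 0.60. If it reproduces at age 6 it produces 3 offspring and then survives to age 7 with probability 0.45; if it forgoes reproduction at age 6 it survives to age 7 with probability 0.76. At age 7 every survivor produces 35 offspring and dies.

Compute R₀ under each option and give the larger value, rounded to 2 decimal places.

15.96

breed at age 6: R₀ = 0.60 × (3 + 0.45 × 35) = 0.60 × 18.7500 = 11.2500
delay to age 7: R₀ = 0.60 × (0.76 × 35) = 0.60 × 26.6000 = 15.9600
Higher: delay to age 7 (15.9600).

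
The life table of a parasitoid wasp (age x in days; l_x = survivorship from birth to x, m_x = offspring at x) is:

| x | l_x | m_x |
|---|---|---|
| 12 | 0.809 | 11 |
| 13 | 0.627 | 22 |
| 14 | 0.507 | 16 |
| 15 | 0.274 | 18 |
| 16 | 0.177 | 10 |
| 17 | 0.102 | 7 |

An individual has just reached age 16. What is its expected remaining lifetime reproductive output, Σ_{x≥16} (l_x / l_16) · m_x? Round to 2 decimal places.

14.03

l_16 = 0.177. Conditional survival from age 16 to x is l_x / l_16.
  x=16: (0.177/0.177) × 10 = 10.0000
  x=17: (0.102/0.177) × 7 = 4.0339
Sum = 10.0000 + 4.0339 = 14.0339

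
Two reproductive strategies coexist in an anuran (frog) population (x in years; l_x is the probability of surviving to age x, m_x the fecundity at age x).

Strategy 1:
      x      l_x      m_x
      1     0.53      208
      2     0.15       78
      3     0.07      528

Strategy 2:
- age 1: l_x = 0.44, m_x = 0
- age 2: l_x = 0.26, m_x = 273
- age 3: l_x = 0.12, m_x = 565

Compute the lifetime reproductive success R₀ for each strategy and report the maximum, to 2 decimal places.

158.90

Strategy 1: R₀ = 0.53×208 + 0.15×78 + 0.07×528 = 158.9000
Strategy 2: R₀ = 0.44×0 + 0.26×273 + 0.12×565 = 138.7800
Highest R₀: strategy 1 with 158.9000.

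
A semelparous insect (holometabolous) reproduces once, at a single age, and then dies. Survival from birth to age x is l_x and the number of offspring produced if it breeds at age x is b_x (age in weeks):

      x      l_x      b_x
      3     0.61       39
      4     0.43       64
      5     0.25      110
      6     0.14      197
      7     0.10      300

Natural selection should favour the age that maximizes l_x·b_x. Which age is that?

7

Expected offspring if breeding at age x = l_x × b_x:
  age 3: 0.61 × 39 = 23.790
  age 4: 0.43 × 64 = 27.520
  age 5: 0.25 × 110 = 27.500
  age 6: 0.14 × 197 = 27.580
  age 7: 0.10 × 300 = 30.000
Maximum at age 7 (30.000).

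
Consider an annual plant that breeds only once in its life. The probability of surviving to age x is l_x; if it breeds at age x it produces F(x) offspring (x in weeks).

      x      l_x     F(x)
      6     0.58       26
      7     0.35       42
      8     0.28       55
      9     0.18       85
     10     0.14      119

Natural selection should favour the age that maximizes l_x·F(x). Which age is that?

10

Expected offspring if breeding at age x = l_x × F(x):
  age 6: 0.58 × 26 = 15.080
  age 7: 0.35 × 42 = 14.700
  age 8: 0.28 × 55 = 15.400
  age 9: 0.18 × 85 = 15.300
  age 10: 0.14 × 119 = 16.660
Maximum at age 10 (16.660).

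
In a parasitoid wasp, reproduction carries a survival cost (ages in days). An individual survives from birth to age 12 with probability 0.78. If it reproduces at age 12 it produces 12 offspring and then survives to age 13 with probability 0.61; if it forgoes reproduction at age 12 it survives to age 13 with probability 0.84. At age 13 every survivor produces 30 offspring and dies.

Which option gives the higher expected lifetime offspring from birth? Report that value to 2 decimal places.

23.63

breed at age 12: R₀ = 0.78 × (12 + 0.61 × 30) = 0.78 × 30.3000 = 23.6340
delay to age 13: R₀ = 0.78 × (0.84 × 30) = 0.78 × 25.2000 = 19.6560
Higher: breed at age 12 (23.6340).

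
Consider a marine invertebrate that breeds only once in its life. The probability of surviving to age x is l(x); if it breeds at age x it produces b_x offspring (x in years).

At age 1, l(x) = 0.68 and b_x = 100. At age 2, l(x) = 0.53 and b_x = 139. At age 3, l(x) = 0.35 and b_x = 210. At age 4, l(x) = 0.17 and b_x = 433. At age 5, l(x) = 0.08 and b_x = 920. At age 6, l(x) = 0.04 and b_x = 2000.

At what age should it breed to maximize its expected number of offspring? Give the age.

6

Expected offspring if breeding at age x = l(x) × b_x:
  age 1: 0.68 × 100 = 68.000
  age 2: 0.53 × 139 = 73.670
  age 3: 0.35 × 210 = 73.500
  age 4: 0.17 × 433 = 73.610
  age 5: 0.08 × 920 = 73.600
  age 6: 0.04 × 2000 = 80.000
Maximum at age 6 (80.000).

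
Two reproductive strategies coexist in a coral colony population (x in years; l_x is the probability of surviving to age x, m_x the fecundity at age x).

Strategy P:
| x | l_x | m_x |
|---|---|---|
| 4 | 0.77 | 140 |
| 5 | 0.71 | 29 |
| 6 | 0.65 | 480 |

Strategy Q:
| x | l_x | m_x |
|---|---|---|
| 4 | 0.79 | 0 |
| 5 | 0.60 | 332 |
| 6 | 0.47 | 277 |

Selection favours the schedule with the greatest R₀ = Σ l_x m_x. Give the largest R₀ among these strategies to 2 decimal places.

440.39

Strategy P: R₀ = 0.77×140 + 0.71×29 + 0.65×480 = 440.3900
Strategy Q: R₀ = 0.79×0 + 0.60×332 + 0.47×277 = 329.3900
Highest R₀: strategy P with 440.3900.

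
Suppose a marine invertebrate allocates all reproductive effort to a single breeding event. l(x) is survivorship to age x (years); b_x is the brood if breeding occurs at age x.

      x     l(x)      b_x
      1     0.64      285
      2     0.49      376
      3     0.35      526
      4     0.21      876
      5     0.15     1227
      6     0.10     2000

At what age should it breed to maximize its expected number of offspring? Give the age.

6

Expected offspring if breeding at age x = l(x) × b_x:
  age 1: 0.64 × 285 = 182.400
  age 2: 0.49 × 376 = 184.240
  age 3: 0.35 × 526 = 184.100
  age 4: 0.21 × 876 = 183.960
  age 5: 0.15 × 1227 = 184.050
  age 6: 0.10 × 2000 = 200.000
Maximum at age 6 (200.000).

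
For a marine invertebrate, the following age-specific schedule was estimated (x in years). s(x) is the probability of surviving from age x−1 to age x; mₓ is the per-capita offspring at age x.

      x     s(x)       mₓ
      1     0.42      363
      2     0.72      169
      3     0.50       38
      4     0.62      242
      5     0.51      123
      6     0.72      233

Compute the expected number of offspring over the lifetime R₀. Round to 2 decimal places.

245.90

Survivorship from birth: l_x = s_1·s_2·…·s_x.
  l_1 = 0.42000
  l_2 = 0.30240
  l_3 = 0.15120
  l_4 = 0.09374
  l_5 = 0.04781
  l_6 = 0.03442
R₀ = Σ l_x mₓ:
  age 1: 0.42000 × 363 = 152.4600
  age 2: 0.30240 × 169 = 51.1056
  age 3: 0.15120 × 38 = 5.7456
  age 4: 0.09374 × 242 = 22.6851
  age 5: 0.04781 × 123 = 5.8806
  age 6: 0.03442 × 233 = 8.0199
R₀ = 152.4600 + 51.1056 + 5.7456 + 22.6851 + 5.8806 + 8.0199 = 245.8968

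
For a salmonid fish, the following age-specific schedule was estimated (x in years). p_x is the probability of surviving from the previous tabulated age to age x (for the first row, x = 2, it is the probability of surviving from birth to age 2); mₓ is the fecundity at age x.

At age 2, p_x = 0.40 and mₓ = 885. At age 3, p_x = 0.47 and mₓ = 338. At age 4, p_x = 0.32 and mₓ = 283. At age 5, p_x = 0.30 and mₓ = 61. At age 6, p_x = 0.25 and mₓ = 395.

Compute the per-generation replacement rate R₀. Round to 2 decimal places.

Survivorship from birth: l_x = p_2·p_3·…·p_x.
  l_2 = 0.40000
  l_3 = 0.18800
  l_4 = 0.06016
  l_5 = 0.01805
  l_6 = 0.00451
R₀ = Σ l_x mₓ:
  age 2: 0.40000 × 885 = 354.0000
  age 3: 0.18800 × 338 = 63.5440
  age 4: 0.06016 × 283 = 17.0253
  age 5: 0.01805 × 61 = 1.1011
  age 6: 0.00451 × 395 = 1.7814
R₀ = 354.0000 + 63.5440 + 17.0253 + 1.1011 + 1.7814 = 437.4518

437.45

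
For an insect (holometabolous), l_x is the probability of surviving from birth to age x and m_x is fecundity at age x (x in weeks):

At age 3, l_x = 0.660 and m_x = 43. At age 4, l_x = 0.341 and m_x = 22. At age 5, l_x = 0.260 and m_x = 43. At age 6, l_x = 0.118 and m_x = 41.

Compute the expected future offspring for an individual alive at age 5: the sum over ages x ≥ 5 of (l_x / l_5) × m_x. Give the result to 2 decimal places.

l_5 = 0.260. Conditional survival from age 5 to x is l_x / l_5.
  x=5: (0.260/0.260) × 43 = 43.0000
  x=6: (0.118/0.260) × 41 = 18.6077
Sum = 43.0000 + 18.6077 = 61.6077

61.61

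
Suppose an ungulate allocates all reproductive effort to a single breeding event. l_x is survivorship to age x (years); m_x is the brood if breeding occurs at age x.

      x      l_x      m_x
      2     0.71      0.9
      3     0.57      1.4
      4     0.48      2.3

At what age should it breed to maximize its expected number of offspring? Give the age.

Expected offspring if breeding at age x = l_x × m_x:
  age 2: 0.71 × 0.9 = 0.639
  age 3: 0.57 × 1.4 = 0.798
  age 4: 0.48 × 2.3 = 1.104
Maximum at age 4 (1.104).

4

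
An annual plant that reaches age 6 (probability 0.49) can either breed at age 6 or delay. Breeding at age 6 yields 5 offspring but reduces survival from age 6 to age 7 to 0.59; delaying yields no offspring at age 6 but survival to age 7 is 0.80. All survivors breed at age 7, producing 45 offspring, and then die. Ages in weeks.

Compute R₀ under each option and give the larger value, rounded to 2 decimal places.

17.64

breed at age 6: R₀ = 0.49 × (5 + 0.59 × 45) = 0.49 × 31.5500 = 15.4595
delay to age 7: R₀ = 0.49 × (0.80 × 45) = 0.49 × 36.0000 = 17.6400
Higher: delay to age 7 (17.6400).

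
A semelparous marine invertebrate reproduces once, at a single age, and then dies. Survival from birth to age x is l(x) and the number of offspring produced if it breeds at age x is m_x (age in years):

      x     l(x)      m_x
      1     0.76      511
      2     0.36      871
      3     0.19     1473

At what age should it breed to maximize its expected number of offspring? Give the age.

Expected offspring if breeding at age x = l(x) × m_x:
  age 1: 0.76 × 511 = 388.360
  age 2: 0.36 × 871 = 313.560
  age 3: 0.19 × 1473 = 279.870
Maximum at age 1 (388.360).

1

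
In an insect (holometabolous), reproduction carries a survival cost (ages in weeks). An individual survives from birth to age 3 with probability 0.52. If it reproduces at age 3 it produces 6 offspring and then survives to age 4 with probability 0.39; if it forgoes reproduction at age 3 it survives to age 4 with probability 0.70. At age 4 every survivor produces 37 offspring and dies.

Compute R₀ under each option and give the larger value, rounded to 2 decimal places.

13.47

breed at age 3: R₀ = 0.52 × (6 + 0.39 × 37) = 0.52 × 20.4300 = 10.6236
delay to age 4: R₀ = 0.52 × (0.70 × 37) = 0.52 × 25.9000 = 13.4680
Higher: delay to age 4 (13.4680).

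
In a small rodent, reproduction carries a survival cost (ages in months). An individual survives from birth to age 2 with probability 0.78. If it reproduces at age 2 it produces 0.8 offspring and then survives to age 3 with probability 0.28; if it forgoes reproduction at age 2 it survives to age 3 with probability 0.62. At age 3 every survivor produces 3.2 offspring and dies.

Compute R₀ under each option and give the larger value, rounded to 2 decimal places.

1.55

breed at age 2: R₀ = 0.78 × (0.8 + 0.28 × 3.2) = 0.78 × 1.6960 = 1.3229
delay to age 3: R₀ = 0.78 × (0.62 × 3.2) = 0.78 × 1.9840 = 1.5475
Higher: delay to age 3 (1.5475).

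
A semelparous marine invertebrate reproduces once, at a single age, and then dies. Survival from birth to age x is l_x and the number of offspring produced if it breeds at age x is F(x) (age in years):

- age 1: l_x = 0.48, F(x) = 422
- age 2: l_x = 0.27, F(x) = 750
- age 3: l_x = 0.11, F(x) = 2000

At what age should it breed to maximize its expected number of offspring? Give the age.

3

Expected offspring if breeding at age x = l_x × F(x):
  age 1: 0.48 × 422 = 202.560
  age 2: 0.27 × 750 = 202.500
  age 3: 0.11 × 2000 = 220.000
Maximum at age 3 (220.000).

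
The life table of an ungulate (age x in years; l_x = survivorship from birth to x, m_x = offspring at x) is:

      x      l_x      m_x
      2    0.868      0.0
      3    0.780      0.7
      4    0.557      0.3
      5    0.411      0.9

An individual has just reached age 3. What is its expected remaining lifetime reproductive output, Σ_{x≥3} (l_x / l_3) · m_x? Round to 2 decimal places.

1.39

l_3 = 0.780. Conditional survival from age 3 to x is l_x / l_3.
  x=3: (0.780/0.780) × 0.7 = 0.7000
  x=4: (0.557/0.780) × 0.3 = 0.2142
  x=5: (0.411/0.780) × 0.9 = 0.4742
Sum = 0.7000 + 0.2142 + 0.4742 = 1.3885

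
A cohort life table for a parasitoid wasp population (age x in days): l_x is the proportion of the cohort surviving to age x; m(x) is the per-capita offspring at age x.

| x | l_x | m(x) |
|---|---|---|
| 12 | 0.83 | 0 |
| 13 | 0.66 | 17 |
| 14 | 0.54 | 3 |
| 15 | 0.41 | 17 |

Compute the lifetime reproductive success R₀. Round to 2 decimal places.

R₀ = Σ l_x m(x):
  age 12: 0.83 × 0 = 0.0000
  age 13: 0.66 × 17 = 11.2200
  age 14: 0.54 × 3 = 1.6200
  age 15: 0.41 × 17 = 6.9700
R₀ = 0.0000 + 11.2200 + 1.6200 + 6.9700 = 19.8100

19.81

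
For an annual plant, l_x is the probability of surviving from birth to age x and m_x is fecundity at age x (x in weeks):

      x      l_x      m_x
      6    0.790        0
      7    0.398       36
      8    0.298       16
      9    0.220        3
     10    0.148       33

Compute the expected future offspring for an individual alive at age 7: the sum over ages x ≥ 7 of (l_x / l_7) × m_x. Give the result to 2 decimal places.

l_7 = 0.398. Conditional survival from age 7 to x is l_x / l_7.
  x=7: (0.398/0.398) × 36 = 36.0000
  x=8: (0.298/0.398) × 16 = 11.9799
  x=9: (0.220/0.398) × 3 = 1.6583
  x=10: (0.148/0.398) × 33 = 12.2714
Sum = 36.0000 + 11.9799 + 1.6583 + 12.2714 = 61.9095

61.91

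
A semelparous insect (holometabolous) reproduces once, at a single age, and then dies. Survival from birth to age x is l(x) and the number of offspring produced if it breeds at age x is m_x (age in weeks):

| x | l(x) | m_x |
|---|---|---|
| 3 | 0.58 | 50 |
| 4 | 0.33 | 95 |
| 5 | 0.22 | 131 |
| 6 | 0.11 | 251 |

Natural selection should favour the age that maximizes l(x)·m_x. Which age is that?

4

Expected offspring if breeding at age x = l(x) × m_x:
  age 3: 0.58 × 50 = 29.000
  age 4: 0.33 × 95 = 31.350
  age 5: 0.22 × 131 = 28.820
  age 6: 0.11 × 251 = 27.610
Maximum at age 4 (31.350).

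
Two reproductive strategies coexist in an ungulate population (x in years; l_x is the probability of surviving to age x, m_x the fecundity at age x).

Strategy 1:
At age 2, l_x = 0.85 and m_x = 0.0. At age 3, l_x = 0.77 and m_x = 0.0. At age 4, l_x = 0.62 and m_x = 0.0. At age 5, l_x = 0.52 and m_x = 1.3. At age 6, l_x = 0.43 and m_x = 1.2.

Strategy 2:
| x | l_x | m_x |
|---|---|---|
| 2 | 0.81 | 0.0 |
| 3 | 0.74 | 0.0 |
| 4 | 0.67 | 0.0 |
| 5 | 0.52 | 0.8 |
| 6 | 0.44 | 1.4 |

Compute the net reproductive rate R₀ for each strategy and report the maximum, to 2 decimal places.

Strategy 1: R₀ = 0.85×0.0 + 0.77×0.0 + 0.62×0.0 + 0.52×1.3 + 0.43×1.2 = 1.1920
Strategy 2: R₀ = 0.81×0.0 + 0.74×0.0 + 0.67×0.0 + 0.52×0.8 + 0.44×1.4 = 1.0320
Highest R₀: strategy 1 with 1.1920.

1.19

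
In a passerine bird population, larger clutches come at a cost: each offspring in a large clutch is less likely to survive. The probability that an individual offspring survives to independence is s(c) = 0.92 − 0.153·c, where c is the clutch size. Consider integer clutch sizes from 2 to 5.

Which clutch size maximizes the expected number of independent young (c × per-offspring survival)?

Expected independent young = c × s(c):
  c=2: 2 × 0.614 = 1.228
  c=3: 3 × 0.461 = 1.383
  c=4: 4 × 0.308 = 1.232
  c=5: 5 × 0.155 = 0.775
Maximum at c = 3 (1.383 independent young).

3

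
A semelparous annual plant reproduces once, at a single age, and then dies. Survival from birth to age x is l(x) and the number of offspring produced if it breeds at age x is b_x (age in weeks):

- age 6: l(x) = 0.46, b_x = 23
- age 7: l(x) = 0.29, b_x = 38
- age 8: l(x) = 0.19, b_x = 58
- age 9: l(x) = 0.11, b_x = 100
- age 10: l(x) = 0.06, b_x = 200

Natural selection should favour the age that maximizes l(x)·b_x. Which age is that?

Expected offspring if breeding at age x = l(x) × b_x:
  age 6: 0.46 × 23 = 10.580
  age 7: 0.29 × 38 = 11.020
  age 8: 0.19 × 58 = 11.020
  age 9: 0.11 × 100 = 11.000
  age 10: 0.06 × 200 = 12.000
Maximum at age 10 (12.000).

10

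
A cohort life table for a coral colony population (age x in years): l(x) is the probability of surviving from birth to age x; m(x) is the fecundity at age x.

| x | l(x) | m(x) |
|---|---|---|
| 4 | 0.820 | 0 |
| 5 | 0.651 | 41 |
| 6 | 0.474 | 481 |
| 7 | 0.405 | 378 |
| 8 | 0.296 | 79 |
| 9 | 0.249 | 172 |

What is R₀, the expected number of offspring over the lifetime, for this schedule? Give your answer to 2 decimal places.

R₀ = Σ l(x) m(x):
  age 4: 0.820 × 0 = 0.0000
  age 5: 0.651 × 41 = 26.6910
  age 6: 0.474 × 481 = 227.9940
  age 7: 0.405 × 378 = 153.0900
  age 8: 0.296 × 79 = 23.3840
  age 9: 0.249 × 172 = 42.8280
R₀ = 0.0000 + 26.6910 + 227.9940 + 153.0900 + 23.3840 + 42.8280 = 473.9870

473.99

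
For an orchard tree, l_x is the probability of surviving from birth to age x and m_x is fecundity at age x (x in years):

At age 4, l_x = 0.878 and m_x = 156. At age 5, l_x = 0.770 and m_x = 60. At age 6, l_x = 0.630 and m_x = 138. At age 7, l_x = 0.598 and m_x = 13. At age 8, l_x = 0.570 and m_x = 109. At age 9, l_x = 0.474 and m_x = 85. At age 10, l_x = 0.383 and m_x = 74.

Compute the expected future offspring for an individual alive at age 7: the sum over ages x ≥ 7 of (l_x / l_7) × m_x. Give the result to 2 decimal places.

l_7 = 0.598. Conditional survival from age 7 to x is l_x / l_7.
  x=7: (0.598/0.598) × 13 = 13.0000
  x=8: (0.570/0.598) × 109 = 103.8963
  x=9: (0.474/0.598) × 85 = 67.3746
  x=10: (0.383/0.598) × 74 = 47.3946
Sum = 13.0000 + 103.8963 + 67.3746 + 47.3946 = 231.6656

231.67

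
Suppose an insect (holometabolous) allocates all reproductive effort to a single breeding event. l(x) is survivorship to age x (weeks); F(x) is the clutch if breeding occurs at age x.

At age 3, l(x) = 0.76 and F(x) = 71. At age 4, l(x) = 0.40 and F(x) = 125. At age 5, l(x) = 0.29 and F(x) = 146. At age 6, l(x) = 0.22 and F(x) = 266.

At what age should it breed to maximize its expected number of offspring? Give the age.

Expected offspring if breeding at age x = l(x) × F(x):
  age 3: 0.76 × 71 = 53.960
  age 4: 0.40 × 125 = 50.000
  age 5: 0.29 × 146 = 42.340
  age 6: 0.22 × 266 = 58.520
Maximum at age 6 (58.520).

6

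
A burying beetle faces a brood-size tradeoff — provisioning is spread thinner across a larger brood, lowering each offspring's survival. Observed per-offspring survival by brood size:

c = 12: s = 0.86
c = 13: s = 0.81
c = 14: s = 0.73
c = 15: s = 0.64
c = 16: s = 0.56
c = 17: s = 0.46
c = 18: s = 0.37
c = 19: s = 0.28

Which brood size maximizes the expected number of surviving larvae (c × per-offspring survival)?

Expected surviving larvae = c × s(c):
  c=12: 12 × 0.86 = 10.320
  c=13: 13 × 0.81 = 10.530
  c=14: 14 × 0.73 = 10.220
  c=15: 15 × 0.64 = 9.600
  c=16: 16 × 0.56 = 8.960
  c=17: 17 × 0.46 = 7.820
  c=18: 18 × 0.37 = 6.660
  c=19: 19 × 0.28 = 5.320
Maximum at c = 13 (10.530 surviving larvae).

13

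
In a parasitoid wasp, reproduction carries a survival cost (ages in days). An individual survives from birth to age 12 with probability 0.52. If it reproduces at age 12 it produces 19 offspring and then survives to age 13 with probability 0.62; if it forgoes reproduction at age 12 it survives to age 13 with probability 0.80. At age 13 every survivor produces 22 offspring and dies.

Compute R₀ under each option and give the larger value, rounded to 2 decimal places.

16.97

breed at age 12: R₀ = 0.52 × (19 + 0.62 × 22) = 0.52 × 32.6400 = 16.9728
delay to age 13: R₀ = 0.52 × (0.80 × 22) = 0.52 × 17.6000 = 9.1520
Higher: breed at age 12 (16.9728).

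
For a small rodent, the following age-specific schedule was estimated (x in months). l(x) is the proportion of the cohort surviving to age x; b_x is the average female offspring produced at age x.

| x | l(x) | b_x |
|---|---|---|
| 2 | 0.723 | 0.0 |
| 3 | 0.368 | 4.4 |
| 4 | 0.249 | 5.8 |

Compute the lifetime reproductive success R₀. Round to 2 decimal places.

R₀ = Σ l(x) b_x:
  age 2: 0.723 × 0.0 = 0.0000
  age 3: 0.368 × 4.4 = 1.6192
  age 4: 0.249 × 5.8 = 1.4442
R₀ = 0.0000 + 1.6192 + 1.4442 = 3.0634

3.06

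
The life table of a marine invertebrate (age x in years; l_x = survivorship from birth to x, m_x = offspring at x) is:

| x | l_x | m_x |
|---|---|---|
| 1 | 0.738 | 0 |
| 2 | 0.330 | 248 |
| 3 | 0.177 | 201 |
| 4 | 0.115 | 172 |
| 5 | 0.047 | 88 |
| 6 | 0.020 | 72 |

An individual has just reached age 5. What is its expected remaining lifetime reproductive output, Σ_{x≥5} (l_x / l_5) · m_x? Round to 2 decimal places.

l_5 = 0.047. Conditional survival from age 5 to x is l_x / l_5.
  x=5: (0.047/0.047) × 88 = 88.0000
  x=6: (0.020/0.047) × 72 = 30.6383
Sum = 88.0000 + 30.6383 = 118.6383

118.64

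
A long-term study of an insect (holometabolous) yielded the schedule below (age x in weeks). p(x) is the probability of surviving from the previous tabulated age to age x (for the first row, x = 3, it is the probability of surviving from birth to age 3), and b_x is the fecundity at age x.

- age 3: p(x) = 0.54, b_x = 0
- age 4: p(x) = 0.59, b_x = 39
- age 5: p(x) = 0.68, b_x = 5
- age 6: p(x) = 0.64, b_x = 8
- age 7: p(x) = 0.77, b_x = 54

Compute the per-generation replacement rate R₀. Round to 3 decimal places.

Survivorship from birth: l_x = p_3·p_4·…·p_x.
  l_3 = 0.54000
  l_4 = 0.31860
  l_5 = 0.21665
  l_6 = 0.13865
  l_7 = 0.10676
R₀ = Σ l_x b_x:
  age 3: 0.54000 × 0 = 0.0000
  age 4: 0.31860 × 39 = 12.4254
  age 5: 0.21665 × 5 = 1.0833
  age 6: 0.13865 × 8 = 1.1092
  age 7: 0.10676 × 54 = 5.7650
R₀ = 0.0000 + 12.4254 + 1.0833 + 1.1092 + 5.7650 = 20.3829

20.383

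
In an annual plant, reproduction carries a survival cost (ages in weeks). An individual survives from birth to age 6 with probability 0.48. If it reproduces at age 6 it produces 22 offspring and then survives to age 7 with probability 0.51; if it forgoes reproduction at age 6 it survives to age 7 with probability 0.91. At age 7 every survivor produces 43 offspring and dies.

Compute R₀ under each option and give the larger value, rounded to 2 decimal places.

21.09

breed at age 6: R₀ = 0.48 × (22 + 0.51 × 43) = 0.48 × 43.9300 = 21.0864
delay to age 7: R₀ = 0.48 × (0.91 × 43) = 0.48 × 39.1300 = 18.7824
Higher: breed at age 6 (21.0864).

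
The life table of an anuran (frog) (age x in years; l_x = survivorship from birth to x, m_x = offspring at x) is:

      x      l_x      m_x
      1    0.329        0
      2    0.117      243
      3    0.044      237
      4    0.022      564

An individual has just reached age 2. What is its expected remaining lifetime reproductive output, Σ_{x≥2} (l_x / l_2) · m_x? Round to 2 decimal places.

438.18

l_2 = 0.117. Conditional survival from age 2 to x is l_x / l_2.
  x=2: (0.117/0.117) × 243 = 243.0000
  x=3: (0.044/0.117) × 237 = 89.1282
  x=4: (0.022/0.117) × 564 = 106.0513
Sum = 243.0000 + 89.1282 + 106.0513 = 438.1795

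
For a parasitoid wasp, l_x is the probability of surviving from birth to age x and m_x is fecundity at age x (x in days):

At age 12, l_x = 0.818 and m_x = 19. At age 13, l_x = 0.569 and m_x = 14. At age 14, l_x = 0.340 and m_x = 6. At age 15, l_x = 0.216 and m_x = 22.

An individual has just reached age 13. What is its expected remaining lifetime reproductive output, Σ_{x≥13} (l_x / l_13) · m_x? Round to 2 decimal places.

l_13 = 0.569. Conditional survival from age 13 to x is l_x / l_13.
  x=13: (0.569/0.569) × 14 = 14.0000
  x=14: (0.340/0.569) × 6 = 3.5852
  x=15: (0.216/0.569) × 22 = 8.3515
Sum = 14.0000 + 3.5852 + 8.3515 = 25.9367

25.94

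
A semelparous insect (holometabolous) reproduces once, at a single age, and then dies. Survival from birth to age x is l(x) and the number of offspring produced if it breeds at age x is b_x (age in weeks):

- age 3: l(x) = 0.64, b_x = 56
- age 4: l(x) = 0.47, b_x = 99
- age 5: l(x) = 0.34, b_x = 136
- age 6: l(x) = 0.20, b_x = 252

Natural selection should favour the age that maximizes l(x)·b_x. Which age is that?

Expected offspring if breeding at age x = l(x) × b_x:
  age 3: 0.64 × 56 = 35.840
  age 4: 0.47 × 99 = 46.530
  age 5: 0.34 × 136 = 46.240
  age 6: 0.20 × 252 = 50.400
Maximum at age 6 (50.400).

6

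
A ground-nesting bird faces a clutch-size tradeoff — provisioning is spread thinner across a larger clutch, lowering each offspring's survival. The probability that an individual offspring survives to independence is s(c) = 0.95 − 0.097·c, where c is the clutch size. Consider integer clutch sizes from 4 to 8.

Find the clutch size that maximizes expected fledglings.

Expected fledglings = c × s(c):
  c=4: 4 × 0.562 = 2.248
  c=5: 5 × 0.465 = 2.325
  c=6: 6 × 0.368 = 2.208
  c=7: 7 × 0.271 = 1.897
  c=8: 8 × 0.174 = 1.392
Maximum at c = 5 (2.325 fledglings).

5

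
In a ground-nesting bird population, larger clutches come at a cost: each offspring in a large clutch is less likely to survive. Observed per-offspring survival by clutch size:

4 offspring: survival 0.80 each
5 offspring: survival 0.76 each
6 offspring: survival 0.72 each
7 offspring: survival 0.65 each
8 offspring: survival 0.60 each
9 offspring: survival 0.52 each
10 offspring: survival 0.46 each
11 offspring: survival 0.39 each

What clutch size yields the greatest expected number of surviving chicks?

Expected surviving chicks = c × s(c):
  c=4: 4 × 0.80 = 3.200
  c=5: 5 × 0.76 = 3.800
  c=6: 6 × 0.72 = 4.320
  c=7: 7 × 0.65 = 4.550
  c=8: 8 × 0.60 = 4.800
  c=9: 9 × 0.52 = 4.680
  c=10: 10 × 0.46 = 4.600
  c=11: 11 × 0.39 = 4.290
Maximum at c = 8 (4.800 surviving chicks).

8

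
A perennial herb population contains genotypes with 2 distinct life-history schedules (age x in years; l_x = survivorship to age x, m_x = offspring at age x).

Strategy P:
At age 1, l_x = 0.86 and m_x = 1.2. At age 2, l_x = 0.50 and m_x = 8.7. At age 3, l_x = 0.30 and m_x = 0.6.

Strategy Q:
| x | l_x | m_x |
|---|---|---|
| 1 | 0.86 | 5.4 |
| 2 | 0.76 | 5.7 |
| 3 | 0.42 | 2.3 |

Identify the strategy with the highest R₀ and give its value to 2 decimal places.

9.94

Strategy P: R₀ = 0.86×1.2 + 0.50×8.7 + 0.30×0.6 = 5.5620
Strategy Q: R₀ = 0.86×5.4 + 0.76×5.7 + 0.42×2.3 = 9.9420
Highest R₀: strategy Q with 9.9420.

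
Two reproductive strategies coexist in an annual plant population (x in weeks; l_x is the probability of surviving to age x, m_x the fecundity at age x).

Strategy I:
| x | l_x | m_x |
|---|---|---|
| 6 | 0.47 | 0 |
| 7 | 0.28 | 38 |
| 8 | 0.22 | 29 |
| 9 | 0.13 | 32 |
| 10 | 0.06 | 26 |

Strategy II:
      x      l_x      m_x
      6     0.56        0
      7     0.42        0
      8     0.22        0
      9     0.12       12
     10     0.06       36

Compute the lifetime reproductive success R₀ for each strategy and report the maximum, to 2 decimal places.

Strategy I: R₀ = 0.47×0 + 0.28×38 + 0.22×29 + 0.13×32 + 0.06×26 = 22.7400
Strategy II: R₀ = 0.56×0 + 0.42×0 + 0.22×0 + 0.12×12 + 0.06×36 = 3.6000
Highest R₀: strategy I with 22.7400.

22.74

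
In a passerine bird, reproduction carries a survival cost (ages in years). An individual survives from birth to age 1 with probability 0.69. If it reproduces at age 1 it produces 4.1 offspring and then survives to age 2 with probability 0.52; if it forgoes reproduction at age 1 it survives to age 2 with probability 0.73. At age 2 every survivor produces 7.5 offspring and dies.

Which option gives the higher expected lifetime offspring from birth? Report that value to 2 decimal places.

breed at age 1: R₀ = 0.69 × (4.1 + 0.52 × 7.5) = 0.69 × 8.0000 = 5.5200
delay to age 2: R₀ = 0.69 × (0.73 × 7.5) = 0.69 × 5.4750 = 3.7777
Higher: breed at age 1 (5.5200).

5.52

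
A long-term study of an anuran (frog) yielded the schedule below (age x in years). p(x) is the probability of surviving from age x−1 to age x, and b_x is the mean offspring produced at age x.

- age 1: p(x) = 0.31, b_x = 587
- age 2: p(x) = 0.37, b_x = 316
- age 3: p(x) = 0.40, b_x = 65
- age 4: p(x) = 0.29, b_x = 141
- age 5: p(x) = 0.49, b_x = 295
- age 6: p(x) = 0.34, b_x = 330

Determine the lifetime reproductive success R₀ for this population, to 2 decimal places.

Survivorship from birth: l_x = p_1·p_2·…·p_x.
  l_1 = 0.31000
  l_2 = 0.11470
  l_3 = 0.04588
  l_4 = 0.01331
  l_5 = 0.00652
  l_6 = 0.00222
R₀ = Σ l_x b_x:
  age 1: 0.31000 × 587 = 181.9700
  age 2: 0.11470 × 316 = 36.2452
  age 3: 0.04588 × 65 = 2.9822
  age 4: 0.01331 × 141 = 1.8767
  age 5: 0.00652 × 295 = 1.9234
  age 6: 0.00222 × 330 = 0.7326
R₀ = 181.9700 + 36.2452 + 2.9822 + 1.8767 + 1.9234 + 0.7326 = 225.7301

225.73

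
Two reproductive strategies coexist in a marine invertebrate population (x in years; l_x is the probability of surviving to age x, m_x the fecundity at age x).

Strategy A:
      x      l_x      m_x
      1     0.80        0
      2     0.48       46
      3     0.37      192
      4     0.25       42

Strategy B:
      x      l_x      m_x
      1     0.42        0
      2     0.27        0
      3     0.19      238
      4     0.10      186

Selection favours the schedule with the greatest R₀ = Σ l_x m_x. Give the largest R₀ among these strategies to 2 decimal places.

103.62

Strategy A: R₀ = 0.80×0 + 0.48×46 + 0.37×192 + 0.25×42 = 103.6200
Strategy B: R₀ = 0.42×0 + 0.27×0 + 0.19×238 + 0.10×186 = 63.8200
Highest R₀: strategy A with 103.6200.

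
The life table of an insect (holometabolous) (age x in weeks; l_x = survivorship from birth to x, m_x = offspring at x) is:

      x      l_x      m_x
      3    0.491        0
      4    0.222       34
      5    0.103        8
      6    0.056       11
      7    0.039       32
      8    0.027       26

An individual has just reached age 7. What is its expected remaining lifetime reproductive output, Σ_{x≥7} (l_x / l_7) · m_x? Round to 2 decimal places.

50.00

l_7 = 0.039. Conditional survival from age 7 to x is l_x / l_7.
  x=7: (0.039/0.039) × 32 = 32.0000
  x=8: (0.027/0.039) × 26 = 18.0000
Sum = 32.0000 + 18.0000 = 50.0000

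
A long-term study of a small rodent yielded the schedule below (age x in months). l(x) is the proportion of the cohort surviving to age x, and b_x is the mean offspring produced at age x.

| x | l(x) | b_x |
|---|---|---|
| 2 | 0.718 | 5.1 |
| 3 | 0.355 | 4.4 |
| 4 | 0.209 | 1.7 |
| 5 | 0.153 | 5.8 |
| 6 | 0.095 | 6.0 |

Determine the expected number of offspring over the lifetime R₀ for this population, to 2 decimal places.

R₀ = Σ l(x) b_x:
  age 2: 0.718 × 5.1 = 3.6618
  age 3: 0.355 × 4.4 = 1.5620
  age 4: 0.209 × 1.7 = 0.3553
  age 5: 0.153 × 5.8 = 0.8874
  age 6: 0.095 × 6.0 = 0.5700
R₀ = 3.6618 + 1.5620 + 0.3553 + 0.8874 + 0.5700 = 7.0365

7.04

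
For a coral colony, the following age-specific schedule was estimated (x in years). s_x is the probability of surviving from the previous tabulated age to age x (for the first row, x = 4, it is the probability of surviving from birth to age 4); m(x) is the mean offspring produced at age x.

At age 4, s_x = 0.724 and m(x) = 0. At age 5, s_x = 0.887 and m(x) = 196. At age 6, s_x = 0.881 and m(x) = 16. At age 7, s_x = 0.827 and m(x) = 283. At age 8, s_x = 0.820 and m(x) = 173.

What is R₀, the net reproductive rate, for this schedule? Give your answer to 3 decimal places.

333.709

Survivorship from birth: l_x = s_4·s_5·…·s_x.
  l_4 = 0.72400
  l_5 = 0.64219
  l_6 = 0.56577
  l_7 = 0.46789
  l_8 = 0.38367
R₀ = Σ l_x m(x):
  age 4: 0.72400 × 0 = 0.0000
  age 5: 0.64219 × 196 = 125.8692
  age 6: 0.56577 × 16 = 9.0523
  age 7: 0.46789 × 283 = 132.4129
  age 8: 0.38367 × 173 = 66.3749
R₀ = 0.0000 + 125.8692 + 9.0523 + 132.4129 + 66.3749 = 333.7093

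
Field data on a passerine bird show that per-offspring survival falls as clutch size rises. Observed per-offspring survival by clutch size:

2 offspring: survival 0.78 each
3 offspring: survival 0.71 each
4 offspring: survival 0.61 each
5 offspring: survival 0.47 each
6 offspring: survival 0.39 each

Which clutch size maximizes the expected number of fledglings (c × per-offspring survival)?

Expected fledglings = c × s(c):
  c=2: 2 × 0.78 = 1.560
  c=3: 3 × 0.71 = 2.130
  c=4: 4 × 0.61 = 2.440
  c=5: 5 × 0.47 = 2.350
  c=6: 6 × 0.39 = 2.340
Maximum at c = 4 (2.440 fledglings).

4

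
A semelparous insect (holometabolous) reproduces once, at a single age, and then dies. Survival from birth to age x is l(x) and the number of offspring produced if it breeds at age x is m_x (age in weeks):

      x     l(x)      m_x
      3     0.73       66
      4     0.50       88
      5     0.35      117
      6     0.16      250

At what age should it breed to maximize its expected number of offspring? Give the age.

Expected offspring if breeding at age x = l(x) × m_x:
  age 3: 0.73 × 66 = 48.180
  age 4: 0.50 × 88 = 44.000
  age 5: 0.35 × 117 = 40.950
  age 6: 0.16 × 250 = 40.000
Maximum at age 3 (48.180).

3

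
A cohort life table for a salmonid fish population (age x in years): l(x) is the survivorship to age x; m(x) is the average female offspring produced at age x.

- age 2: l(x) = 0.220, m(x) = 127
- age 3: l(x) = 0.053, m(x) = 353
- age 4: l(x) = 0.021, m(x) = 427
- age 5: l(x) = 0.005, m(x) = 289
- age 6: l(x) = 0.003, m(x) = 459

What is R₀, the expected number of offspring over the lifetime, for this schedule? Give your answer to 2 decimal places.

R₀ = Σ l(x) m(x):
  age 2: 0.220 × 127 = 27.9400
  age 3: 0.053 × 353 = 18.7090
  age 4: 0.021 × 427 = 8.9670
  age 5: 0.005 × 289 = 1.4450
  age 6: 0.003 × 459 = 1.3770
R₀ = 27.9400 + 18.7090 + 8.9670 + 1.4450 + 1.3770 = 58.4380

58.44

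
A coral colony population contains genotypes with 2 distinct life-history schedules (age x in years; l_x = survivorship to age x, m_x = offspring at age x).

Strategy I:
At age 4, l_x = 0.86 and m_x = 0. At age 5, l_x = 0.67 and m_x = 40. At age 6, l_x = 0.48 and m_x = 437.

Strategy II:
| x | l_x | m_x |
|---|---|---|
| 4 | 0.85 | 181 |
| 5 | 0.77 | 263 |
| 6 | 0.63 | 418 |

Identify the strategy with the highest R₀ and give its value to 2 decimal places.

619.70

Strategy I: R₀ = 0.86×0 + 0.67×40 + 0.48×437 = 236.5600
Strategy II: R₀ = 0.85×181 + 0.77×263 + 0.63×418 = 619.7000
Highest R₀: strategy II with 619.7000.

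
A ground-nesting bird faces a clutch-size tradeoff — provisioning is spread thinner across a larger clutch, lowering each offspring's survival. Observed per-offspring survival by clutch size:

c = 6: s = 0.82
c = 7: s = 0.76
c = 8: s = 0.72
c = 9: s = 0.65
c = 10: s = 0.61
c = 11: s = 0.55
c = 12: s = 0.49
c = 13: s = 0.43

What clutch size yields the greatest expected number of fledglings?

10

Expected fledglings = c × s(c):
  c=6: 6 × 0.82 = 4.920
  c=7: 7 × 0.76 = 5.320
  c=8: 8 × 0.72 = 5.760
  c=9: 9 × 0.65 = 5.850
  c=10: 10 × 0.61 = 6.100
  c=11: 11 × 0.55 = 6.050
  c=12: 12 × 0.49 = 5.880
  c=13: 13 × 0.43 = 5.590
Maximum at c = 10 (6.100 fledglings).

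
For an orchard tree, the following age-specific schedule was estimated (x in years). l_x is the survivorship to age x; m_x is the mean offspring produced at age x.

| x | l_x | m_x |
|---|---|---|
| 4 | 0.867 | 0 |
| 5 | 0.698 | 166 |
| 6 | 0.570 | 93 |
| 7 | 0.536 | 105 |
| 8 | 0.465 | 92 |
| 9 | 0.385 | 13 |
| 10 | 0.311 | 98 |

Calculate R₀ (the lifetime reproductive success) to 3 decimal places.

R₀ = Σ l_x m_x:
  age 4: 0.867 × 0 = 0.0000
  age 5: 0.698 × 166 = 115.8680
  age 6: 0.570 × 93 = 53.0100
  age 7: 0.536 × 105 = 56.2800
  age 8: 0.465 × 92 = 42.7800
  age 9: 0.385 × 13 = 5.0050
  age 10: 0.311 × 98 = 30.4780
R₀ = 0.0000 + 115.8680 + 53.0100 + 56.2800 + 42.7800 + 5.0050 + 30.4780 = 303.4210

303.421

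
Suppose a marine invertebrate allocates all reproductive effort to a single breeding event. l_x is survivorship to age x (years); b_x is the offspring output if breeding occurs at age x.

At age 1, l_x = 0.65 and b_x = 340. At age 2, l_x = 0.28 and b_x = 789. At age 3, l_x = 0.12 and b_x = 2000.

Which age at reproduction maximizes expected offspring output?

3

Expected offspring if breeding at age x = l_x × b_x:
  age 1: 0.65 × 340 = 221.000
  age 2: 0.28 × 789 = 220.920
  age 3: 0.12 × 2000 = 240.000
Maximum at age 3 (240.000).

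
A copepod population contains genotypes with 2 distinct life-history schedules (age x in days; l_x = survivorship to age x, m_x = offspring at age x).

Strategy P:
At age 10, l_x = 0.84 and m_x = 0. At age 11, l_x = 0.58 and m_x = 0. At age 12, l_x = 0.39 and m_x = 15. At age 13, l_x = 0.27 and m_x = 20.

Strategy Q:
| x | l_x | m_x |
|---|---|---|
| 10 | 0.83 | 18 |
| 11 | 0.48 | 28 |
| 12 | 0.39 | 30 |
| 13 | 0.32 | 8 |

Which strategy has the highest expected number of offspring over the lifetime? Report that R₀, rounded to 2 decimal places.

42.64

Strategy P: R₀ = 0.84×0 + 0.58×0 + 0.39×15 + 0.27×20 = 11.2500
Strategy Q: R₀ = 0.83×18 + 0.48×28 + 0.39×30 + 0.32×8 = 42.6400
Highest R₀: strategy Q with 42.6400.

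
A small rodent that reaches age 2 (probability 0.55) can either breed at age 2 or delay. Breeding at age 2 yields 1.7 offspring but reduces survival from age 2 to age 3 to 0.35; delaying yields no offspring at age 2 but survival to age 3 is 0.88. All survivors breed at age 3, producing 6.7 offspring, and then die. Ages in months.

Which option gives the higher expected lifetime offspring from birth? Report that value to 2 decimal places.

3.24

breed at age 2: R₀ = 0.55 × (1.7 + 0.35 × 6.7) = 0.55 × 4.0450 = 2.2248
delay to age 3: R₀ = 0.55 × (0.88 × 6.7) = 0.55 × 5.8960 = 3.2428
Higher: delay to age 3 (3.2428).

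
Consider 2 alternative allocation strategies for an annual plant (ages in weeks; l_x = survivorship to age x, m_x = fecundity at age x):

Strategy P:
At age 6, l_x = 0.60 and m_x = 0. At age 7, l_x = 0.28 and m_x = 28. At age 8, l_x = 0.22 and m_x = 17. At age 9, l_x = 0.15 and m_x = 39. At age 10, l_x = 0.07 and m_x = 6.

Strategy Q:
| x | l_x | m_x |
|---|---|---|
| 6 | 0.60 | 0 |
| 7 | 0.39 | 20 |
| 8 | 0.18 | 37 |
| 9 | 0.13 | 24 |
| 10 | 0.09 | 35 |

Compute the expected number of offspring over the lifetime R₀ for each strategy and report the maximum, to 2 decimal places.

20.73

Strategy P: R₀ = 0.60×0 + 0.28×28 + 0.22×17 + 0.15×39 + 0.07×6 = 17.8500
Strategy Q: R₀ = 0.60×0 + 0.39×20 + 0.18×37 + 0.13×24 + 0.09×35 = 20.7300
Highest R₀: strategy Q with 20.7300.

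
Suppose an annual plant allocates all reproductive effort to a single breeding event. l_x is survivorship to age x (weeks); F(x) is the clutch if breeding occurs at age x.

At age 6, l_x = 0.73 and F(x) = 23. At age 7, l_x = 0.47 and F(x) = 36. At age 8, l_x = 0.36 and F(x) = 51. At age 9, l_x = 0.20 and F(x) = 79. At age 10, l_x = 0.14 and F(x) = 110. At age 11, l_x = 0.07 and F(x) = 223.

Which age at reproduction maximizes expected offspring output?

8

Expected offspring if breeding at age x = l_x × F(x):
  age 6: 0.73 × 23 = 16.790
  age 7: 0.47 × 36 = 16.920
  age 8: 0.36 × 51 = 18.360
  age 9: 0.20 × 79 = 15.800
  age 10: 0.14 × 110 = 15.400
  age 11: 0.07 × 223 = 15.610
Maximum at age 8 (18.360).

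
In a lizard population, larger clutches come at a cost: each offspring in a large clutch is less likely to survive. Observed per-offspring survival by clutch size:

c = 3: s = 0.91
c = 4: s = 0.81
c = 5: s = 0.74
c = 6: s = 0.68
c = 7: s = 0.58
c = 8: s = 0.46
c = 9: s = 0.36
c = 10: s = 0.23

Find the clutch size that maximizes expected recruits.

Expected recruits = c × s(c):
  c=3: 3 × 0.91 = 2.730
  c=4: 4 × 0.81 = 3.240
  c=5: 5 × 0.74 = 3.700
  c=6: 6 × 0.68 = 4.080
  c=7: 7 × 0.58 = 4.060
  c=8: 8 × 0.46 = 3.680
  c=9: 9 × 0.36 = 3.240
  c=10: 10 × 0.23 = 2.300
Maximum at c = 6 (4.080 recruits).

6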